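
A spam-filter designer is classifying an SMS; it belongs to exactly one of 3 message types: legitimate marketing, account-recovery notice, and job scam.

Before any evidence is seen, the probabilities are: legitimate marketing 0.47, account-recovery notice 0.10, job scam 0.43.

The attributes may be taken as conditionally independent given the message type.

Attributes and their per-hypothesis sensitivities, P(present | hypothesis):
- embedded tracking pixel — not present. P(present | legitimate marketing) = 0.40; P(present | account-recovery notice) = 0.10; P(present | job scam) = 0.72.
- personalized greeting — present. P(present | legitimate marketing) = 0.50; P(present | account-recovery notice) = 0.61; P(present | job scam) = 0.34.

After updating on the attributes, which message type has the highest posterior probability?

Multiply each prior by the joint likelihood of the attribute pattern (using 1 − P(present | H) for each absent attribute):
  legitimate marketing: 0.47 × (1 − 0.40) × 0.50 = 0.141
  account-recovery notice: 0.10 × (1 − 0.10) × 0.61 = 0.0549
  job scam: 0.43 × (1 − 0.72) × 0.34 = 0.040936
Normalizing constant Z = 0.141 + 0.0549 + 0.040936 = 0.23684.
P(legitimate marketing | evidence) ≈ 0.141 / 0.23684 ≈ 0.595
P(account-recovery notice | evidence) ≈ 0.0549 / 0.23684 ≈ 0.232
P(job scam | evidence) ≈ 0.040936 / 0.23684 ≈ 0.173
The largest is 0.595, so legitimate marketing is most probable.

legitimate marketing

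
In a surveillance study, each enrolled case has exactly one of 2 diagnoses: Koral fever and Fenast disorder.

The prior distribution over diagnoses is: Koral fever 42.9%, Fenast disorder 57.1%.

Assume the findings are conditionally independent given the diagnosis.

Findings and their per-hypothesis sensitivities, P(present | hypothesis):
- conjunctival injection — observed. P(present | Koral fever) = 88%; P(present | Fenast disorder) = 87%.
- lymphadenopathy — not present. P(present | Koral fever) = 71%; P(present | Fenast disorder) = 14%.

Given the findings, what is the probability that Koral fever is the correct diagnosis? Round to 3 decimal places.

Multiply each prior by the joint likelihood of the evidence pattern (using 1 − P(present | H) for each absent finding):
  Koral fever: 0.429 × 0.88 × (1 − 0.71) = 0.10948
  Fenast disorder: 0.571 × 0.87 × (1 − 0.14) = 0.42722
Normalizing constant Z = 0.10948 + 0.42722 = 0.5367.
P(Koral fever | evidence) = 0.10948 / 0.5367 ≈ 0.204.

0.204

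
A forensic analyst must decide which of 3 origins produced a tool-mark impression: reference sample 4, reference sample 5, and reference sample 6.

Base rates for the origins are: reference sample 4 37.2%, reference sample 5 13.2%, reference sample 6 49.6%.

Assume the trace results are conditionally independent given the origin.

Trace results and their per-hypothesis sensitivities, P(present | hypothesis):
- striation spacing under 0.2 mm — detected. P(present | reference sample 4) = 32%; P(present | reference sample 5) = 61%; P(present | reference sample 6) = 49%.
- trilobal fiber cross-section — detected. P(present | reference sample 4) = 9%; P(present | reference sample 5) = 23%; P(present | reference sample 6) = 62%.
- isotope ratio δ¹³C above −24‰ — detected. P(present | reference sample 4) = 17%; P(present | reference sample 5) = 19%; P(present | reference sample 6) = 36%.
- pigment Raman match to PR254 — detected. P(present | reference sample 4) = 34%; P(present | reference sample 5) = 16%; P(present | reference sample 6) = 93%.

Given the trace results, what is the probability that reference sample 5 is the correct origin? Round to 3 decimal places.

0.011

By Bayes' rule with conditional independence, the unnormalized weight for each hypothesis is prior × ∏ likelihoods:
  reference sample 4: 0.372 × 0.32 × 0.09 × 0.17 × 0.34 = 0.00061925
  reference sample 5: 0.132 × 0.61 × 0.23 × 0.19 × 0.16 = 0.000563
  reference sample 6: 0.496 × 0.49 × 0.62 × 0.36 × 0.93 = 0.050449
Marginal likelihood of the evidence = 0.051632.
P(reference sample 5 | evidence) = 0.000563 / 0.051632 ≈ 0.011.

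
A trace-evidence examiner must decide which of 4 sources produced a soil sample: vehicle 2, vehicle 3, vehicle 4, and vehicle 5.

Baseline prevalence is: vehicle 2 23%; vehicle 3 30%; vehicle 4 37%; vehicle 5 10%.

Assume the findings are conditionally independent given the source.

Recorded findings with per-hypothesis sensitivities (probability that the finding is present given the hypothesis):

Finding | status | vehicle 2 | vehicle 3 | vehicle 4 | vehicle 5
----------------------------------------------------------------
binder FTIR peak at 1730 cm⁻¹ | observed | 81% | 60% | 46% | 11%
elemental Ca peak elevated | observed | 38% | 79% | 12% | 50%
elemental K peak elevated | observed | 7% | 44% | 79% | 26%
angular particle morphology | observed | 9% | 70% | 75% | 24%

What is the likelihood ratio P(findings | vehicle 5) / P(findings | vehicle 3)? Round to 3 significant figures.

0.0235

Joint likelihood of the evidence pattern under each hypothesis:
  vehicle 5: 0.11 × 0.50 × 0.26 × 0.24 = 0.003432
  vehicle 3: 0.60 × 0.79 × 0.44 × 0.70 = 0.14599
Bayes factor = 0.003432 / 0.14599 ≈ 0.0235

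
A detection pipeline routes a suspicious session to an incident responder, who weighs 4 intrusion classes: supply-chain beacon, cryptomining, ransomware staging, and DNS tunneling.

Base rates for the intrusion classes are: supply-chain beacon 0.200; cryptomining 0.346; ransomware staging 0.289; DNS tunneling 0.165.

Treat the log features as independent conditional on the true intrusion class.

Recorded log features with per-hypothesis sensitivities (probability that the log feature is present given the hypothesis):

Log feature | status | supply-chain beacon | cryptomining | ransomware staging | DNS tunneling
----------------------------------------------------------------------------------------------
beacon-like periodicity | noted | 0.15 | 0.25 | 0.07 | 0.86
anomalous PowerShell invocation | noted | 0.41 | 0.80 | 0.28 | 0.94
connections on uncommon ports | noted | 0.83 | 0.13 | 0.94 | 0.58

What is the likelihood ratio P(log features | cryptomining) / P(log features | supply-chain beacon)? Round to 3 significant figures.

0.509

Take the product of per-log feature likelihoods under each hypothesis, then divide.
  cryptomining: 0.25 × 0.80 × 0.13 = 0.026
  supply-chain beacon: 0.15 × 0.41 × 0.83 = 0.051045
Bayes factor = 0.026 / 0.051045 ≈ 0.509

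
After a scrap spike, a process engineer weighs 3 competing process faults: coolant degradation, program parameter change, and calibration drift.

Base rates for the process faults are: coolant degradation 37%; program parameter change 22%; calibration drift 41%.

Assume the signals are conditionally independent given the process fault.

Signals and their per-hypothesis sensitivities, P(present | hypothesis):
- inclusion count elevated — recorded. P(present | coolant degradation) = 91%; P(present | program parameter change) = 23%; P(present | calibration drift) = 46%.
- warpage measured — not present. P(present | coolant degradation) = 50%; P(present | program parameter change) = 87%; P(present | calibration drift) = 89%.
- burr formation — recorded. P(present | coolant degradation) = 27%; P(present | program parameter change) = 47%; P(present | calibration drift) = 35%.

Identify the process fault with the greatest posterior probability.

coolant degradation

For each hypothesis, the unnormalized posterior weight is prior × product of the signal likelihoods (using 1 − P(present | H) for each absent signal):
  coolant degradation: 0.37 × 0.91 × (1 − 0.50) × 0.27 = 0.045455
  program parameter change: 0.22 × 0.23 × (1 − 0.87) × 0.47 = 0.0030917
  calibration drift: 0.41 × 0.46 × (1 − 0.89) × 0.35 = 0.0072611
The unnormalized weights sum to 0.055807.
P(coolant degradation | evidence) ≈ 0.045455 / 0.055807 ≈ 0.814
P(program parameter change | evidence) ≈ 0.0030917 / 0.055807 ≈ 0.055
P(calibration drift | evidence) ≈ 0.0072611 / 0.055807 ≈ 0.130
The largest is 0.814, so coolant degradation is most probable.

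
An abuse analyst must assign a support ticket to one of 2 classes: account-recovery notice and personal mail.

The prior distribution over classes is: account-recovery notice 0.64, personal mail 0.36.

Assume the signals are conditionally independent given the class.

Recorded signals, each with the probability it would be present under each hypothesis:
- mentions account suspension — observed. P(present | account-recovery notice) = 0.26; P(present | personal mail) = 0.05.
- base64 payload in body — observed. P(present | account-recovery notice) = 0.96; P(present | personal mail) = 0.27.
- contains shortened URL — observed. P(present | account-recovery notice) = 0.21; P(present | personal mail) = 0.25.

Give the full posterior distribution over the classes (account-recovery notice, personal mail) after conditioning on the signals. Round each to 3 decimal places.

Multiply each prior by the joint likelihood of the signal pattern:
  account-recovery notice: 0.64 × 0.26 × 0.96 × 0.21 = 0.033546
  personal mail: 0.36 × 0.05 × 0.27 × 0.25 = 0.001215
Normalizing constant Z = 0.033546 + 0.001215 = 0.034761.
P(account-recovery notice | evidence) = 0.033546 / 0.034761 ≈ 0.965
P(personal mail | evidence) = 0.001215 / 0.034761 ≈ 0.035

0.965, 0.035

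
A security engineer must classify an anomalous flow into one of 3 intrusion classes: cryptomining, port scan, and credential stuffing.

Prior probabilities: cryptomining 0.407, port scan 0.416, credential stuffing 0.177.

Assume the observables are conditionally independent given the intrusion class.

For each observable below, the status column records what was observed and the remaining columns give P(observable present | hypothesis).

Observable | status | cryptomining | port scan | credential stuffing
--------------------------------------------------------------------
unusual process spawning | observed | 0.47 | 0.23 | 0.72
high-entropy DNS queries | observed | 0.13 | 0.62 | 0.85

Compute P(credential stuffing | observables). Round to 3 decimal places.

0.563

Multiply each prior by the joint likelihood of the observable pattern:
  cryptomining: 0.407 × 0.47 × 0.13 = 0.024868
  port scan: 0.416 × 0.23 × 0.62 = 0.059322
  credential stuffing: 0.177 × 0.72 × 0.85 = 0.10832
The unnormalized weights sum to 0.19251.
P(credential stuffing | evidence) = 0.10832 / 0.19251 ≈ 0.563.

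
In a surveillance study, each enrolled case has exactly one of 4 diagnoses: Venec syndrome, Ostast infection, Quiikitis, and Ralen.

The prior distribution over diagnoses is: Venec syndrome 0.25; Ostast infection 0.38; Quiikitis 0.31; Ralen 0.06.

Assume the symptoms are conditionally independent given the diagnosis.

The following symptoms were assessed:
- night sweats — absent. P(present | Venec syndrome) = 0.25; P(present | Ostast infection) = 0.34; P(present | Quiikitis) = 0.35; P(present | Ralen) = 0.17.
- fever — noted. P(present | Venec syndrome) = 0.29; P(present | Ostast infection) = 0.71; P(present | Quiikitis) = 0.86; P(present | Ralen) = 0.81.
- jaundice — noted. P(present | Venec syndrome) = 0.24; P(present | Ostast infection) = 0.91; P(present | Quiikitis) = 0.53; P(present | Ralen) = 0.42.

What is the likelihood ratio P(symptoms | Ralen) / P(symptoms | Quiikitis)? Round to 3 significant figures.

Joint likelihood of the symptom pattern under each hypothesis (using 1 − P(present | H) for each absent symptom):
  Ralen: (1 − 0.17) × 0.81 × 0.42 = 0.28237
  Quiikitis: (1 − 0.35) × 0.86 × 0.53 = 0.29627
Bayes factor = 0.28237 / 0.29627 ≈ 0.953

0.953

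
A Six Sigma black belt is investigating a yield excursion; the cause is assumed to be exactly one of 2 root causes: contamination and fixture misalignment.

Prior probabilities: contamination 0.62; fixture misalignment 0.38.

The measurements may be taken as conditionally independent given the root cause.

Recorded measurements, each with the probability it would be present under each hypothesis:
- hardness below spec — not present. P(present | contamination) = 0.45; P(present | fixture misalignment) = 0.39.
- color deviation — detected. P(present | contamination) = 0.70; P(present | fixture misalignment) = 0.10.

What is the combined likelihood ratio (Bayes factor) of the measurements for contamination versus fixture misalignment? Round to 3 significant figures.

6.31

Take the product of per-measurement likelihoods under each hypothesis (using 1 − P(present | H) for each absent measurement), then divide.
  contamination: (1 − 0.45) × 0.70 = 0.385
  fixture misalignment: (1 − 0.39) × 0.10 = 0.061
Bayes factor = 0.385 / 0.061 ≈ 6.31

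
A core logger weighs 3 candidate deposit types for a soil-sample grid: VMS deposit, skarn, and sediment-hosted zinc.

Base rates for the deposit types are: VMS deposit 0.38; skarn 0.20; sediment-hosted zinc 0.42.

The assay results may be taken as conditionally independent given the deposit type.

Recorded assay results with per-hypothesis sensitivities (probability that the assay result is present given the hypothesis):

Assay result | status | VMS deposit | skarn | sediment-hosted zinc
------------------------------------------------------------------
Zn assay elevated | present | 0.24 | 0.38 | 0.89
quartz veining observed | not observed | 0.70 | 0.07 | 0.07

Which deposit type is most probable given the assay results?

sediment-hosted zinc

By Bayes' rule with conditional independence, the unnormalized weight for each hypothesis is prior × ∏ likelihoods (using 1 − P(present | H) for each absent assay result):
  VMS deposit: 0.38 × 0.24 × (1 − 0.70) = 0.02736
  skarn: 0.20 × 0.38 × (1 − 0.07) = 0.07068
  sediment-hosted zinc: 0.42 × 0.89 × (1 − 0.07) = 0.34763
Normalizing constant Z = 0.02736 + 0.07068 + 0.34763 = 0.44567.
P(VMS deposit | evidence) ≈ 0.02736 / 0.44567 ≈ 0.061
P(skarn | evidence) ≈ 0.07068 / 0.44567 ≈ 0.159
P(sediment-hosted zinc | evidence) ≈ 0.34763 / 0.44567 ≈ 0.780
The largest is 0.780, so sediment-hosted zinc is most probable.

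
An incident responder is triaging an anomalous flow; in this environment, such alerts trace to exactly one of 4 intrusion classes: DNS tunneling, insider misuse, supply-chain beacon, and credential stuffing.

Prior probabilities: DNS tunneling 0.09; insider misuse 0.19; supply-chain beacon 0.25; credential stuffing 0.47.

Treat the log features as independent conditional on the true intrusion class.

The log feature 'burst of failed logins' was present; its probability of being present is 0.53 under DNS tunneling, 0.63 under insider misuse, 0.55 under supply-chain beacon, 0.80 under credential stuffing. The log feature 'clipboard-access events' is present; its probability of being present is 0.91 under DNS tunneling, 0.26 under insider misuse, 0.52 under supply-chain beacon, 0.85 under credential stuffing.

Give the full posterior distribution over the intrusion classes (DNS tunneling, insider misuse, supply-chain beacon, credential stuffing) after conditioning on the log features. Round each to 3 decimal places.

0.093, 0.067, 0.154, 0.686

Multiply each prior by the joint likelihood of the log feature pattern:
  DNS tunneling: 0.09 × 0.53 × 0.91 = 0.043407
  insider misuse: 0.19 × 0.63 × 0.26 = 0.031122
  supply-chain beacon: 0.25 × 0.55 × 0.52 = 0.0715
  credential stuffing: 0.47 × 0.80 × 0.85 = 0.3196
The unnormalized weights sum to 0.46563.
P(DNS tunneling | evidence) = 0.043407 / 0.46563 ≈ 0.093
P(insider misuse | evidence) = 0.031122 / 0.46563 ≈ 0.067
P(supply-chain beacon | evidence) = 0.0715 / 0.46563 ≈ 0.154
P(credential stuffing | evidence) = 0.3196 / 0.46563 ≈ 0.686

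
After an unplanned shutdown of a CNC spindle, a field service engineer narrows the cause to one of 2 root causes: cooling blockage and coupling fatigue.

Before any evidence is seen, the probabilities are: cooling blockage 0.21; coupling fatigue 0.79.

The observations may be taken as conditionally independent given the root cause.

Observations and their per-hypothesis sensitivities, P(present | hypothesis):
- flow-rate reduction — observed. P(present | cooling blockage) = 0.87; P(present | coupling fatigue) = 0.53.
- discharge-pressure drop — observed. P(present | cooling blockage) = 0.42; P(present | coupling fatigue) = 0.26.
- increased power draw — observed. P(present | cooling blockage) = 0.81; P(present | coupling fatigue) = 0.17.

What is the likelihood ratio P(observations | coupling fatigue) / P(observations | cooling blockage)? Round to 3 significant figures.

0.0791

The Bayes factor is the ratio of the joint likelihoods of the evidence pattern under the two hypotheses.
  coupling fatigue: 0.53 × 0.26 × 0.17 = 0.023426
  cooling blockage: 0.87 × 0.42 × 0.81 = 0.29597
Bayes factor = 0.023426 / 0.29597 ≈ 0.0791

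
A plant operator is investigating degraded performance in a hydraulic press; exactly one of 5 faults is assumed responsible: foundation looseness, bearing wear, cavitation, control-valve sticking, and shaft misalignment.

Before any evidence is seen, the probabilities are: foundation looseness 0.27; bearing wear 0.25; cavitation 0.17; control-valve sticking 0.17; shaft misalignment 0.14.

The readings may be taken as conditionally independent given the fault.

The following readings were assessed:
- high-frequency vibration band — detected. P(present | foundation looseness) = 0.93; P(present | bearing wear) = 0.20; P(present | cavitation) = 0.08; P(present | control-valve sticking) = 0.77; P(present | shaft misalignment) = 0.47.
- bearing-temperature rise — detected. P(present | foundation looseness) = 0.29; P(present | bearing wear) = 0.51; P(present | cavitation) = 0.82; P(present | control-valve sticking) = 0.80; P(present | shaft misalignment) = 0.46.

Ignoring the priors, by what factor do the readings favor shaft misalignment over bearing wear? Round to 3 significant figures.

2.12

The Bayes factor is the ratio of the joint likelihoods of the reading pattern under the two hypotheses.
  shaft misalignment: 0.47 × 0.46 = 0.2162
  bearing wear: 0.20 × 0.51 = 0.102
Bayes factor = 0.2162 / 0.102 ≈ 2.12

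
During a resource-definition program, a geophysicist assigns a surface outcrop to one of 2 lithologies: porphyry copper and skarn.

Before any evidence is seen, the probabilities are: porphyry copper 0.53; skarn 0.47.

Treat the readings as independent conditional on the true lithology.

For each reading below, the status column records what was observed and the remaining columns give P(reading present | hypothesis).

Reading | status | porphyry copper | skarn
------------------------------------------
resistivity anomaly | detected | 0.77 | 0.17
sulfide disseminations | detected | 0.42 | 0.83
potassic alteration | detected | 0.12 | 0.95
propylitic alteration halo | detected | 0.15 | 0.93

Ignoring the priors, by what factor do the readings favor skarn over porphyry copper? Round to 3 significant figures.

Joint likelihood of the reading pattern under each hypothesis:
  skarn: 0.17 × 0.83 × 0.95 × 0.93 = 0.12466
  porphyry copper: 0.77 × 0.42 × 0.12 × 0.15 = 0.0058212
Bayes factor = 0.12466 / 0.0058212 ≈ 21.4

21.4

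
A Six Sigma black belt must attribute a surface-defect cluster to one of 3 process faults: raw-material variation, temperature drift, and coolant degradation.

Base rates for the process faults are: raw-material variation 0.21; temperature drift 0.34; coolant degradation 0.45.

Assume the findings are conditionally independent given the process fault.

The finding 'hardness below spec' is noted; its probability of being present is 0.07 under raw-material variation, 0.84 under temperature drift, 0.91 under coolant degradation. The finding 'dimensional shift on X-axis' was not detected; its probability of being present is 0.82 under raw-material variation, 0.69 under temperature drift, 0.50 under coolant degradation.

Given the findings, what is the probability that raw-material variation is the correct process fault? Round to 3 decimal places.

Multiply each prior by the joint likelihood of the evidence pattern (using 1 − P(present | H) for each absent finding):
  raw-material variation: 0.21 × 0.07 × (1 − 0.82) = 0.002646
  temperature drift: 0.34 × 0.84 × (1 − 0.69) = 0.088536
  coolant degradation: 0.45 × 0.91 × (1 − 0.50) = 0.20475
Marginal likelihood of the evidence = 0.29593.
P(raw-material variation | evidence) = 0.002646 / 0.29593 ≈ 0.009.

0.009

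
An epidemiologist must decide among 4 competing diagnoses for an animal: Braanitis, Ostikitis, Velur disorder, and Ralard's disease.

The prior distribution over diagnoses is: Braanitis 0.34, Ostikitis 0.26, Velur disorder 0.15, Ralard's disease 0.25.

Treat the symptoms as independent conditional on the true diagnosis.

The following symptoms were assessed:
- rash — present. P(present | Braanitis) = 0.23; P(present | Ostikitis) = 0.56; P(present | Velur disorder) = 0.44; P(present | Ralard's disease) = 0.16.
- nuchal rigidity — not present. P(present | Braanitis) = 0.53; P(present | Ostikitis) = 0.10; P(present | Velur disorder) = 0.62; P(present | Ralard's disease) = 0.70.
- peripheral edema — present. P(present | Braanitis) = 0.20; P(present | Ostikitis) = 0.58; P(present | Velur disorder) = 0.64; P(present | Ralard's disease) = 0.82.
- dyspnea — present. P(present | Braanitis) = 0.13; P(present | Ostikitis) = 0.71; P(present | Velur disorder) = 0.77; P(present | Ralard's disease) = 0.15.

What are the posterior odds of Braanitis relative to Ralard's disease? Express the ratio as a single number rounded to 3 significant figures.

Unnormalized posterior weight (prior times the symptom likelihoods) for each of the two hypotheses (using 1 − P(present | H) for each absent symptom):
  Braanitis: 0.34 × 0.23 × (1 − 0.53) × 0.20 × 0.13 = 0.0009556
  Ralard's disease: 0.25 × 0.16 × (1 − 0.70) × 0.82 × 0.15 = 0.001476
Posterior odds = 0.0009556 / 0.001476 ≈ 0.647.

0.647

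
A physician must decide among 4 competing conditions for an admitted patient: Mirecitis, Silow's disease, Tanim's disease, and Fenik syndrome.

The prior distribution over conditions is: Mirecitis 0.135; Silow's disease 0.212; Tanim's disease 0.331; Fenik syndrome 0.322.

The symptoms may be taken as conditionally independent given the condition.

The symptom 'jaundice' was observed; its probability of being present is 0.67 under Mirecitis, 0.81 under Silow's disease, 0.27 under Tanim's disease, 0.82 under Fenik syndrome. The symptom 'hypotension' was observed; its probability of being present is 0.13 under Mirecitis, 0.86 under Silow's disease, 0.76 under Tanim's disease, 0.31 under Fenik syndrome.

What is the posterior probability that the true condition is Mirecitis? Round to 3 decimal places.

0.038

By Bayes' rule with conditional independence, the unnormalized weight for each hypothesis is prior × ∏ likelihoods:
  Mirecitis: 0.135 × 0.67 × 0.13 = 0.011759
  Silow's disease: 0.212 × 0.81 × 0.86 = 0.14768
  Tanim's disease: 0.331 × 0.27 × 0.76 = 0.067921
  Fenik syndrome: 0.322 × 0.82 × 0.31 = 0.081852
Normalizing constant Z = 0.011759 + 0.14768 + 0.067921 + 0.081852 = 0.30921.
P(Mirecitis | evidence) = 0.011759 / 0.30921 ≈ 0.038.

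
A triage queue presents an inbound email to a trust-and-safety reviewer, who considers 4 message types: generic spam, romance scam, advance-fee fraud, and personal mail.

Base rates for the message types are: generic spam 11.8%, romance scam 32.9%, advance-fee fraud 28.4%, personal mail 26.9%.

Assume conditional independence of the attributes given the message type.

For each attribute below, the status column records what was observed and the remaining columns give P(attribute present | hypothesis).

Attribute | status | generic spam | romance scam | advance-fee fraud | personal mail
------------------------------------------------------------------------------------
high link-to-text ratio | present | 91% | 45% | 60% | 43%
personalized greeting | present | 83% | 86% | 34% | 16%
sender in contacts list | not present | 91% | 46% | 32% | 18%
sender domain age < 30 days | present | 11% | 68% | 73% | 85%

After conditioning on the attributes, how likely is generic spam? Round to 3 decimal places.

Multiply each prior by the joint likelihood of the attribute pattern (using 1 − P(present | H) for each absent attribute):
  generic spam: 0.118 × 0.91 × 0.83 × (1 − 0.91) × 0.11 = 0.00088234
  romance scam: 0.329 × 0.45 × 0.86 × (1 − 0.46) × 0.68 = 0.046753
  advance-fee fraud: 0.284 × 0.60 × 0.34 × (1 − 0.32) × 0.73 = 0.028759
  personal mail: 0.269 × 0.43 × 0.16 × (1 − 0.18) × 0.85 = 0.0129
The unnormalized weights sum to 0.089294.
P(generic spam | evidence) = 0.00088234 / 0.089294 ≈ 0.010.

0.010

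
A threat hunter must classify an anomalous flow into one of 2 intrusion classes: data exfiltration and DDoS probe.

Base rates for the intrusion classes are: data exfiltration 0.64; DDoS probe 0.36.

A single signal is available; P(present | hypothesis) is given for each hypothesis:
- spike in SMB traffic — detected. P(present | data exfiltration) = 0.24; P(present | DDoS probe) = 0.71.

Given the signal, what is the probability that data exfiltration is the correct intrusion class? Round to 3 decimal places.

By Bayes' rule, the unnormalized weight for each hypothesis is prior × likelihood:
  data exfiltration: 0.64 × 0.24 = 0.1536
  DDoS probe: 0.36 × 0.71 = 0.2556
The unnormalized weights sum to 0.4092.
P(data exfiltration | evidence) = 0.1536 / 0.4092 ≈ 0.375.

0.375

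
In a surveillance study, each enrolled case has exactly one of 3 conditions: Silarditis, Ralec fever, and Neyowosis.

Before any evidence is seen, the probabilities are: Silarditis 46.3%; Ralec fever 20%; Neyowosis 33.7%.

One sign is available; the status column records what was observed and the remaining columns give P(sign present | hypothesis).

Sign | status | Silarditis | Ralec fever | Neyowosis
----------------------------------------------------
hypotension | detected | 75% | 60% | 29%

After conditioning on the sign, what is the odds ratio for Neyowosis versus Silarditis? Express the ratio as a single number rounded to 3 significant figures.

0.281

Unnormalized posterior weight (prior times the sign likelihood) for each of the two hypotheses:
  Neyowosis: 0.337 × 0.29 = 0.09773
  Silarditis: 0.463 × 0.75 = 0.34725
Odds(Neyowosis : Silarditis) = 0.09773 / 0.34725 ≈ 0.281.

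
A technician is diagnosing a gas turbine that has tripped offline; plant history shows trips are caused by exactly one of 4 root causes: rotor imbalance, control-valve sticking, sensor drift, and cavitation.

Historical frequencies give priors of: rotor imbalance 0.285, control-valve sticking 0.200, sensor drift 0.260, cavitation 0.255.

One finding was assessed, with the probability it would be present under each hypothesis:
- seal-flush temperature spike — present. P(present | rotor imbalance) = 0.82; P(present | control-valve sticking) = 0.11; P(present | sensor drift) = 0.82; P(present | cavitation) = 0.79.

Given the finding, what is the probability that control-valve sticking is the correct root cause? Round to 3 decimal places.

0.033

By Bayes' rule, the unnormalized weight for each hypothesis is prior × likelihood:
  rotor imbalance: 0.285 × 0.82 = 0.2337
  control-valve sticking: 0.200 × 0.11 = 0.022
  sensor drift: 0.260 × 0.82 = 0.2132
  cavitation: 0.255 × 0.79 = 0.20145
The unnormalized weights sum to 0.67035.
P(control-valve sticking | evidence) = 0.022 / 0.67035 ≈ 0.033.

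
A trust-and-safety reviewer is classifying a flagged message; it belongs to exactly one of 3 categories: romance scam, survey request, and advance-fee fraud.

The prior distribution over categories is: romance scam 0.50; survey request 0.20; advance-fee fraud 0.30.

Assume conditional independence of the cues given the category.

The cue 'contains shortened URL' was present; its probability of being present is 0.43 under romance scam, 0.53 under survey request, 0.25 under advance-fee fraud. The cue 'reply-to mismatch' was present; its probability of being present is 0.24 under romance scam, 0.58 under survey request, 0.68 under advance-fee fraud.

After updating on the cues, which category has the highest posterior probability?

survey request

By Bayes' rule with conditional independence, the unnormalized weight for each hypothesis is prior × ∏ likelihoods:
  romance scam: 0.50 × 0.43 × 0.24 = 0.0516
  survey request: 0.20 × 0.53 × 0.58 = 0.06148
  advance-fee fraud: 0.30 × 0.25 × 0.68 = 0.051
The unnormalized weights sum to 0.16408.
P(romance scam | evidence) ≈ 0.0516 / 0.16408 ≈ 0.314
P(survey request | evidence) ≈ 0.06148 / 0.16408 ≈ 0.375
P(advance-fee fraud | evidence) ≈ 0.051 / 0.16408 ≈ 0.311
The largest is 0.375, so survey request is most probable.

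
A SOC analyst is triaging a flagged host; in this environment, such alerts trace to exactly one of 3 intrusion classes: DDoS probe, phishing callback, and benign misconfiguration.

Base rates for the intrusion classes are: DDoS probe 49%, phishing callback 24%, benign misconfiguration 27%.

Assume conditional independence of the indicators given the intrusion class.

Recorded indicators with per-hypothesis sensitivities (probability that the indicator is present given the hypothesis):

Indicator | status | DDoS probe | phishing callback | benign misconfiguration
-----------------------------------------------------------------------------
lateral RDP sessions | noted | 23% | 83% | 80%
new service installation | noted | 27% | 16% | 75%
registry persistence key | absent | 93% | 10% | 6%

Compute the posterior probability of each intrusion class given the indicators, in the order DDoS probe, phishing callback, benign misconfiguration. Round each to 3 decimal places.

For each hypothesis, the unnormalized posterior weight is prior × product of the indicator likelihoods (using 1 − P(present | H) for each absent indicator):
  DDoS probe: 0.49 × 0.23 × 0.27 × (1 − 0.93) = 0.00213
  phishing callback: 0.24 × 0.83 × 0.16 × (1 − 0.10) = 0.028685
  benign misconfiguration: 0.27 × 0.80 × 0.75 × (1 − 0.06) = 0.15228
The unnormalized weights sum to 0.18309.
P(DDoS probe | evidence) = 0.00213 / 0.18309 ≈ 0.012
P(phishing callback | evidence) = 0.028685 / 0.18309 ≈ 0.157
P(benign misconfiguration | evidence) = 0.15228 / 0.18309 ≈ 0.832

0.012, 0.157, 0.832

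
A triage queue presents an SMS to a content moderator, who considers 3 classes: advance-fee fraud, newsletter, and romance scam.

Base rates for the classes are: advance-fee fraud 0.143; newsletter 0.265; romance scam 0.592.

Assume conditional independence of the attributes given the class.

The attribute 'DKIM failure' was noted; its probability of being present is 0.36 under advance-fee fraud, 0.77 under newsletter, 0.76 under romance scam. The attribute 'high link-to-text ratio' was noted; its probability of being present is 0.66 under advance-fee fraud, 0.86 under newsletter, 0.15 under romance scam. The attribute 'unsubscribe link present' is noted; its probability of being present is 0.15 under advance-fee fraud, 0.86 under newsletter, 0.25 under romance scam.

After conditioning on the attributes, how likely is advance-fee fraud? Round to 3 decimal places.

0.029

By Bayes' rule with conditional independence, the unnormalized weight for each hypothesis is prior × ∏ likelihoods:
  advance-fee fraud: 0.143 × 0.36 × 0.66 × 0.15 = 0.0050965
  newsletter: 0.265 × 0.77 × 0.86 × 0.86 = 0.15092
  romance scam: 0.592 × 0.76 × 0.15 × 0.25 = 0.016872
Marginal likelihood of the evidence = 0.17288.
P(advance-fee fraud | evidence) = 0.0050965 / 0.17288 ≈ 0.029.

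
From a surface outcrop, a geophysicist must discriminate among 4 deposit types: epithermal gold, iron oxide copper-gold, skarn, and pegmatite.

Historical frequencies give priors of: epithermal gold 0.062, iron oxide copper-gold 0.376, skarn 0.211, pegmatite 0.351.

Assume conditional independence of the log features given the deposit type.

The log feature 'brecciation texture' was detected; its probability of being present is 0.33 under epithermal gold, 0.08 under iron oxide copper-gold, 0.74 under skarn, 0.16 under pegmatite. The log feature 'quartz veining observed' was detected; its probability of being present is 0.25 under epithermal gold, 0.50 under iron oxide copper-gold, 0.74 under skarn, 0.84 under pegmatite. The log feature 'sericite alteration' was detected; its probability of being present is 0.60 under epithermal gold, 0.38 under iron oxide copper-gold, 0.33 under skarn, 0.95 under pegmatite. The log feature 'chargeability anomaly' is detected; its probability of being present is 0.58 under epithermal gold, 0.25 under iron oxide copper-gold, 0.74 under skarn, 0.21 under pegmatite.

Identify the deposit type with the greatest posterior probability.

skarn

By Bayes' rule with conditional independence, the unnormalized weight for each hypothesis is prior × ∏ likelihoods:
  epithermal gold: 0.062 × 0.33 × 0.25 × 0.60 × 0.58 = 0.00178
  iron oxide copper-gold: 0.376 × 0.08 × 0.50 × 0.38 × 0.25 = 0.0014288
  skarn: 0.211 × 0.74 × 0.74 × 0.33 × 0.74 = 0.028216
  pegmatite: 0.351 × 0.16 × 0.84 × 0.95 × 0.21 = 0.0094113
Marginal likelihood of the evidence = 0.040836.
P(epithermal gold | evidence) ≈ 0.00178 / 0.040836 ≈ 0.044
P(iron oxide copper-gold | evidence) ≈ 0.0014288 / 0.040836 ≈ 0.035
P(skarn | evidence) ≈ 0.028216 / 0.040836 ≈ 0.691
P(pegmatite | evidence) ≈ 0.0094113 / 0.040836 ≈ 0.230
The largest is 0.691, so skarn is most probable.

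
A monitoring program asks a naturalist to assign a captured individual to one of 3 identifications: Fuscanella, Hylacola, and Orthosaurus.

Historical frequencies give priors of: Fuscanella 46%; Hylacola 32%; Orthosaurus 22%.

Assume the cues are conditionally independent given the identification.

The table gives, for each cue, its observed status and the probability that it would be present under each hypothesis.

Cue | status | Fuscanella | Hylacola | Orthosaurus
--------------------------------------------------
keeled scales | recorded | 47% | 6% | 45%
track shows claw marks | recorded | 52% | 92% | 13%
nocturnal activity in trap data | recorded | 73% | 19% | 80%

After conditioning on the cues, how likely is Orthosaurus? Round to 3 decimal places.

By Bayes' rule with conditional independence, the unnormalized weight for each hypothesis is prior × ∏ likelihoods:
  Fuscanella: 0.46 × 0.47 × 0.52 × 0.73 = 0.08207
  Hylacola: 0.32 × 0.06 × 0.92 × 0.19 = 0.0033562
  Orthosaurus: 0.22 × 0.45 × 0.13 × 0.80 = 0.010296
Normalizing constant Z = 0.08207 + 0.0033562 + 0.010296 = 0.095722.
P(Orthosaurus | evidence) = 0.010296 / 0.095722 ≈ 0.108.

0.108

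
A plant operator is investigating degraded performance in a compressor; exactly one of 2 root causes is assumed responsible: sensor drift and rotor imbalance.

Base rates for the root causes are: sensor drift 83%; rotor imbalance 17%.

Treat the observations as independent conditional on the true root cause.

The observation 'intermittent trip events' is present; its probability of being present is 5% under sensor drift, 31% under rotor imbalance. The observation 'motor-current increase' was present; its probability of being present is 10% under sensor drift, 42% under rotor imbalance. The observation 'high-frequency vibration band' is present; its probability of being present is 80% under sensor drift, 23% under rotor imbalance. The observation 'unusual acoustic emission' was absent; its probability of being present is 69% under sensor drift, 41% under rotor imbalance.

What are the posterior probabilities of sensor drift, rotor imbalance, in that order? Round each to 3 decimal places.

Multiply each prior by the joint likelihood of the evidence pattern (using 1 − P(present | H) for each absent observation):
  sensor drift: 0.83 × 0.05 × 0.10 × 0.80 × (1 − 0.69) = 0.0010292
  rotor imbalance: 0.17 × 0.31 × 0.42 × 0.23 × (1 − 0.41) = 0.0030036
Marginal likelihood of the evidence = 0.0040328.
P(sensor drift | evidence) = 0.0010292 / 0.0040328 ≈ 0.255
P(rotor imbalance | evidence) = 0.0030036 / 0.0040328 ≈ 0.745

0.255, 0.745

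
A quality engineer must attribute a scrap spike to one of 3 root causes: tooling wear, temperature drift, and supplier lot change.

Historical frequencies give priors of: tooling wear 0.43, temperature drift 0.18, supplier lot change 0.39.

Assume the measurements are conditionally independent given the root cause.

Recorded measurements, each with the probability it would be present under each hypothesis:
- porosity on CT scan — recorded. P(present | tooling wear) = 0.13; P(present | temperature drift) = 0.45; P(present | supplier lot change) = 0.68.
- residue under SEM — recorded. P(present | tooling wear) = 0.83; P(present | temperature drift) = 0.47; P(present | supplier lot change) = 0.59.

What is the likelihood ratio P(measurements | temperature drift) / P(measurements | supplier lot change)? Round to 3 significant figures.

0.527

Take the product of per-measurement likelihoods under each hypothesis, then divide.
  temperature drift: 0.45 × 0.47 = 0.2115
  supplier lot change: 0.68 × 0.59 = 0.4012
Bayes factor = 0.2115 / 0.4012 ≈ 0.527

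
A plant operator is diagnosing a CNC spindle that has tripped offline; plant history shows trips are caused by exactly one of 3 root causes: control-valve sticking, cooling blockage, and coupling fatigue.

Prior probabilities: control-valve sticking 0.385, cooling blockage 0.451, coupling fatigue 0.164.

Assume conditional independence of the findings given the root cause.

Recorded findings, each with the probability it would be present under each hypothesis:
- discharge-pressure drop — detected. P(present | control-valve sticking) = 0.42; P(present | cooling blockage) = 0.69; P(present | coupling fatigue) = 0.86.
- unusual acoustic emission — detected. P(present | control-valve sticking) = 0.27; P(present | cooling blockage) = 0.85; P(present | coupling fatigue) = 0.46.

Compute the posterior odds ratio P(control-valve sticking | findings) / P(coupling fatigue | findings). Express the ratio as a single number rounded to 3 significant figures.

The normalizing constant cancels in an odds ratio, so compute prior × likelihood for the two hypotheses only:
  control-valve sticking: 0.385 × 0.42 × 0.27 = 0.043659
  coupling fatigue: 0.164 × 0.86 × 0.46 = 0.064878
Odds(control-valve sticking : coupling fatigue) = 0.043659 / 0.064878 ≈ 0.673.

0.673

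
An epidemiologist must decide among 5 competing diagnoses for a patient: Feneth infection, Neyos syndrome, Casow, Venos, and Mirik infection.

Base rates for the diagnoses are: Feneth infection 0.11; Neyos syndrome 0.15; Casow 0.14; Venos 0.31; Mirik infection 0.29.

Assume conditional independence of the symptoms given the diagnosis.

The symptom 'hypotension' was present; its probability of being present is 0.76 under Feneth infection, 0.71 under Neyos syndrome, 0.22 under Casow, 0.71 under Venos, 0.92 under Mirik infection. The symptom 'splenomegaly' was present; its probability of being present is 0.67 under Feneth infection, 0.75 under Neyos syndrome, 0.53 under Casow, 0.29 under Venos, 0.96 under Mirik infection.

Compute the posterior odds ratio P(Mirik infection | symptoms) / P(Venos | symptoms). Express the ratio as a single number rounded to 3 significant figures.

4.01

Unnormalized posterior weight (prior times the symptom likelihoods) for each of the two hypotheses:
  Mirik infection: 0.29 × 0.92 × 0.96 = 0.25613
  Venos: 0.31 × 0.71 × 0.29 = 0.063829
Odds(Mirik infection : Venos) = 0.25613 / 0.063829 ≈ 4.01.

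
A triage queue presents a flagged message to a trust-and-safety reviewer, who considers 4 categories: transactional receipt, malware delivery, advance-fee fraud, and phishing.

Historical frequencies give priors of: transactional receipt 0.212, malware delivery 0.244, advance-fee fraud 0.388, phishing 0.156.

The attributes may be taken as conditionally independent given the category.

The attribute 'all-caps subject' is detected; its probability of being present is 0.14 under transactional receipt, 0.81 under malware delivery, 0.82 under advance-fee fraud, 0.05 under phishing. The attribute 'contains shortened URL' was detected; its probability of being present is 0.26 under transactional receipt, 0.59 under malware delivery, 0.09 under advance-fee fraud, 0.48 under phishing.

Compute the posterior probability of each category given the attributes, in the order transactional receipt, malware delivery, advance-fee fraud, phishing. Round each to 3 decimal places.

0.049, 0.744, 0.183, 0.024

By Bayes' rule with conditional independence, the unnormalized weight for each hypothesis is prior × ∏ likelihoods:
  transactional receipt: 0.212 × 0.14 × 0.26 = 0.0077168
  malware delivery: 0.244 × 0.81 × 0.59 = 0.11661
  advance-fee fraud: 0.388 × 0.82 × 0.09 = 0.028634
  phishing: 0.156 × 0.05 × 0.48 = 0.003744
The unnormalized weights sum to 0.1567.
P(transactional receipt | evidence) = 0.0077168 / 0.1567 ≈ 0.049
P(malware delivery | evidence) = 0.11661 / 0.1567 ≈ 0.744
P(advance-fee fraud | evidence) = 0.028634 / 0.1567 ≈ 0.183
P(phishing | evidence) = 0.003744 / 0.1567 ≈ 0.024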